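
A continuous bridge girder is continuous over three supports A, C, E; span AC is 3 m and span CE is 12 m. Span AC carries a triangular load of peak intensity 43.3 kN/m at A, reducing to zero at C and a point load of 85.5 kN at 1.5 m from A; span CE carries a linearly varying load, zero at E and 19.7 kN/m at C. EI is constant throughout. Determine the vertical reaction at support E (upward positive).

Release continuity at C by inserting a hinge; the redundant is the internal moment M_C. The primary structure is two simply-supported spans AC and CE.
End slopes at the hinge C, treating each span as simply supported:
  span AC: triangular load, peak 43.3: 7w₀L³/(360EI) = 22.73/EI
  span AC: point load 85.5 at a = 1.5: Pab(L + a)/(6LEI) = 48.09/EI
  span CE: triangular load, peak 19.7: w₀L³/(45EI) = 756.5/EI
  relative rotation θ_0 = (70.83 + 756.5)/EI = 827.3/EI
A unit hogging moment at C produces rotation L₁/(3EI) + L₂/(3EI) = 5/EI.
Compatibility: M_C·(L₁+L₂)/(3EI) = θ_0, giving M_C = 165.5 kN·m (hogging).
Span CE, ΣM about E: R_C^{CE}·12 = 945.6 + 165.5, so R_C^{CE} = 92.59 kN and R_E = 118.2 − 92.59 = 25.61 kN.

R_E = 25.61 kN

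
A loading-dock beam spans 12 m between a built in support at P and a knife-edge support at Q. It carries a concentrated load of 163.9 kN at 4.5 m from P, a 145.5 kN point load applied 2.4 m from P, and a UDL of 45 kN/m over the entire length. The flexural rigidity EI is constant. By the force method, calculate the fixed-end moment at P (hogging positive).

M_P = 1436 kN·m

Choose R_Q as the redundant. The primary structure is the cantilever fixed at P.
Deflection at Q on the released cantilever, summing each load's contribution:
  point load 163.9 at a = 4.5: Pa²(3L − a)/(6EI) = 17425/EI
  point load 145.5 at a = 2.4: Pa²(3L − a)/(6EI) = 4693/EI
  UDL 45: wL⁴/(8EI) = 116640/EI
  δ_0 = 138758/EI
Flexibility coefficient — unit upward force at Q: δ_{QQ} = L³/(3EI) = 576/EI.
Compatibility at Q: δ_0 − R_Q·δ_{QQ} = 0, so R_Q = 138758/576 = 240.9 kN.
Moment equilibrium about P: M_P = Σ(load moments about P) − R_Q·L = 4327 − 240.9×12 = 1436 kN·m.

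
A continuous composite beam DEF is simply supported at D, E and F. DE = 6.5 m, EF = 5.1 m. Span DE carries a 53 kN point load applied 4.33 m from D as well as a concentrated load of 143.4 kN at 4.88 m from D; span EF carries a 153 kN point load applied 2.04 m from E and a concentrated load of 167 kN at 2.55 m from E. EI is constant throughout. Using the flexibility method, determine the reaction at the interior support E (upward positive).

Release continuity at E by inserting a hinge; the redundant is the internal moment M_E. The primary structure is two simply-supported spans DE and EF.
Rotations at E on the released spans (each span's end-slope, ×1/EI):
  span DE: point load 53 at a = 4.33: Pab(L + a)/(6LEI) = 138.3/EI
  span DE: point load 143.4 at a = 4.88: Pab(L + a)/(6LEI) = 330.8/EI
  span EF: point load 153 at a = 2.04: Pab(L + b)/(6LEI) = 254.7/EI
  span EF: point load 167 at a = 2.55: Pab(L + b)/(6LEI) = 271.5/EI
  relative rotation θ_0 = (469.1 + 526.2)/EI = 995.3/EI
A unit hogging moment at E produces rotation L₁/(3EI) + L₂/(3EI) = 3.867/EI.
Compatibility: M_E·(L₁+L₂)/(3EI) = θ_0, giving M_E = 257.4 kN·m (hogging).
Span DE, ΣM about D with M_E applied at E: R_E^{DE}·6.5 = 929.3 + 257.4, so R_E^{DE} = 182.6 kN and R_D = 196.4 − 182.6 = 13.83 kN.
Span EF, ΣM about F: R_E^{EF}·5.1 = 894 + 257.4, so R_E^{EF} = 225.8 kN and R_F = 320 − 225.8 = 94.23 kN.
R_E = 182.6 + 225.8 = 408.3 kN.

R_E = 408.3 kN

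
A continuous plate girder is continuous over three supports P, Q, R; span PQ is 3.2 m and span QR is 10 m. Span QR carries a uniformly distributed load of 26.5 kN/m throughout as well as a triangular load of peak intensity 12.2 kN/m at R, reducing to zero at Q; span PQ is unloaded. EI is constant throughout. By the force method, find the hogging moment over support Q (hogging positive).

Release continuity at Q by inserting a hinge; the redundant is the internal moment M_Q. The primary structure is two simply-supported spans PQ and QR.
Rotations at Q on the released spans (each span's end-slope, ×1/EI):
  span QR: UDL 26.5: wL³/(24EI) = 1104/EI
  span QR: triangular load, peak 12.2: 7w₀L³/(360EI) = 237.2/EI
  relative rotation θ_0 = (0 + 1341)/EI = 1341/EI
A unit hogging moment at Q produces rotation L₁/(3EI) + L₂/(3EI) = 4.4/EI.
Slope continuity at Q: θ_0 = M_Q·4.4/EI, so M_Q = 1341/4.4 = 304.9 kN·m (hogging).

M_Q = 304.9 kN·m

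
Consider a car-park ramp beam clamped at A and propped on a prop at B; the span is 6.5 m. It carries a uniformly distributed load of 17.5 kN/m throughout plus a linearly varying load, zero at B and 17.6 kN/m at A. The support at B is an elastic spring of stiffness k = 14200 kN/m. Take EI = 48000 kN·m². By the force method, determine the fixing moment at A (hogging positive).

M_A = 154.5 kN·m

Choose R_B as the redundant. The primary structure is the cantilever fixed at A.
Deflection at B on the released cantilever, summing each load's contribution:
  UDL 17.5: wL⁴/(8EI) = 3905/EI
  triangular load, peak 17.6 at the fixed end: w₀L⁴/(30EI) = 1047/EI
  δ_0 = 4952/EI
Tip deflection under a unit load at B: L³/(3EI) = 91.54/EI.
With EI = 48000 kN·m²: δ_0 = 0.10317 m and δ_{BB} = 0.001907 m/kN.
Compatibility — the spring shortens by R_B/k under the reaction it provides: δ_0 − R_B·δ_{BB} = R_B/k. With 1/k = 0.00007 m/kN, R_B = δ_0 / (δ_{BB} + 1/k) = 0.10317 / (0.001907 + 0.00007) = 52.17 kN.
Moment equilibrium about A: M_A = Σ(load moments about A) − R_B·L = 493.6 − 52.17×6.5 = 154.5 kN·m.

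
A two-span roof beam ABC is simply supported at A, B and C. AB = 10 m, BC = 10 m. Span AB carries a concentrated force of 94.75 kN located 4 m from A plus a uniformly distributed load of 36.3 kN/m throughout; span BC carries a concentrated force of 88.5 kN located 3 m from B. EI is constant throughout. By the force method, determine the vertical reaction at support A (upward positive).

R_A = 199.8 kN

Insert a hinge at B; M_B is the redundant, and each span becomes simply supported.
End slopes at the hinge B, treating each span as simply supported:
  span AB: point load 94.75 at a = 4: Pab(L + a)/(6LEI) = 530.6/EI
  span AB: UDL 36.3: wL³/(24EI) = 1512/EI
  span BC: point load 88.5 at a = 3: Pab(L + b)/(6LEI) = 526.6/EI
  relative rotation θ_0 = (2043 + 526.6)/EI = 2570/EI
A unit hogging moment at B produces rotation L₁/(3EI) + L₂/(3EI) = 6.667/EI.
Compatibility: M_B·(L₁+L₂)/(3EI) = θ_0, giving M_B = 385.5 kN·m (hogging).
Span AB, ΣM about A with M_B applied at B: R_B^{AB}·10 = 2194 + 385.5, so R_B^{AB} = 257.9 kN and R_A = 457.8 − 257.9 = 199.8 kN.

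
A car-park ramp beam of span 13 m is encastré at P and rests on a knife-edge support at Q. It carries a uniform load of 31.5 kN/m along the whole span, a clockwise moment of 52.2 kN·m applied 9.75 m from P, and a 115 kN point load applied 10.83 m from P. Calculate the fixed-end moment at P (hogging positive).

Choose R_Q as the redundant. The primary structure is the cantilever fixed at P.
Downward deflection at the released point Q due to the loads:
  UDL 31.5: wL⁴/(8EI) = 112459/EI
  clockwise couple 52.2 at a = 9.75: M₀a(2L − a)/(2EI) = 4135/EI
  point load 115 at a = 10.83: Pa²(3L − a)/(6EI) = 63327/EI
  δ_0 = 179921/EI
Tip deflection under a unit load at Q: L³/(3EI) = 732.3/EI.
Compatibility at Q: δ_0 − R_Q·δ_{QQ} = 0, so R_Q = 179921/732.3 = 245.7 kN.
Moment equilibrium about P: M_P = Σ(load moments about P) − R_Q·L = 3959 − 245.7×13 = 765.5 kN·m.

M_P = 765.5 kN·m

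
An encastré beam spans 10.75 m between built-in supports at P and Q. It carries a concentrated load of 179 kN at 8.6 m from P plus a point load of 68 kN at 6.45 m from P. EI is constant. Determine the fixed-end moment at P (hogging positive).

Release both end moments; the primary structure is a simply-supported span PQ with redundants M_P and M_Q.
End rotations of the released simple span under the applied load (×1/EI):
  at P: point load 179 at a = 8.6: Pab(L + b)/(6LEI) = 661.9/EI
  at Q: point load 179 at a = 8.6: Pab(L + a)/(6LEI) = 992.9/EI
  at P: point load 68 at a = 6.45: Pab(L + b)/(6LEI) = 440.1/EI
  at Q: point load 68 at a = 6.45: Pab(L + a)/(6LEI) = 502.9/EI
  θ_P0 = 1102/EI,  θ_Q0 = 1496/EI
Flexibility coefficients: a unit moment at one end gives L/(3EI) there and L/(6EI) at the far end, so f₁₁ = f₂₂ = 3.583/EI and f₁₂ = f₂₁ = 1.792/EI.
Compatibility — zero rotation at each built-in end:
  3.583 M_P + 1.792 M_Q = 1102
  1.792 M_P + 3.583 M_Q = 1496
Solving the pair gives M_P = 131.8 kN·m and M_Q = 351.6 kN·m (hogging).

M_P = 131.8 kN·m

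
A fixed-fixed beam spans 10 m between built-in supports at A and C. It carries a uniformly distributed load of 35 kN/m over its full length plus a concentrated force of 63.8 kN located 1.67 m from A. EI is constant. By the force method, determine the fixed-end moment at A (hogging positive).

M_A = 365.6 kN·m

Take the two fixed-end moments M_A, M_C as redundants; the released structure is the simple span AC.
On the primary (simply-supported) span, the end slopes from the loading are:
  at A: UDL 35: wL³/(24EI) = 1458/EI
  at C: UDL 35: wL³/(24EI) = 1458/EI
  at A: point load 63.8 at a = 1.67: Pab(L + b)/(6LEI) = 271.1/EI
  at C: point load 63.8 at a = 1.67: Pab(L + a)/(6LEI) = 172.6/EI
  θ_A0 = 1729/EI,  θ_C0 = 1631/EI
Flexibility coefficients: a unit moment at one end gives L/(3EI) there and L/(6EI) at the far end, so f₁₁ = f₂₂ = 3.333/EI and f₁₂ = f₂₁ = 1.667/EI.
Compatibility — zero rotation at each built-in end:
  3.333 M_A + 1.667 M_C = 1729
  1.667 M_A + 3.333 M_C = 1631
Solving the pair gives M_A = 365.6 kN·m and M_C = 306.5 kN·m (hogging).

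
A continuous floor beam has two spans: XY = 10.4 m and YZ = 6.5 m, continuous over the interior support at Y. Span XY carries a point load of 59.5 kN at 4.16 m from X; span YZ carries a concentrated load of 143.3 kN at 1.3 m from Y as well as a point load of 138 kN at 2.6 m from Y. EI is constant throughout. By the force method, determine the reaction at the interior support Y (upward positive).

Release continuity at Y by inserting a hinge; the redundant is the internal moment M_Y. The primary structure is two simply-supported spans XY and YZ.
Rotations at Y on the released spans (each span's end-slope, ×1/EI):
  span XY: point load 59.5 at a = 4.16: Pab(L + a)/(6LEI) = 360.4/EI
  span YZ: point load 143.3 at a = 1.3: Pab(L + b)/(6LEI) = 290.6/EI
  span YZ: point load 138 at a = 2.6: Pab(L + b)/(6LEI) = 373.2/EI
  relative rotation θ_0 = (360.4 + 663.8)/EI = 1024/EI
A unit hogging moment at Y produces rotation L₁/(3EI) + L₂/(3EI) = 5.633/EI.
Slope continuity at Y: θ_0 = M_Y·5.633/EI, so M_Y = 1024/5.633 = 181.8 kN·m (hogging).
Span XY, ΣM about X with M_Y applied at Y: R_Y^{XY}·10.4 = 247.5 + 181.8, so R_Y^{XY} = 41.28 kN and R_X = 59.5 − 41.28 = 18.22 kN.
Span YZ, ΣM about Z: R_Y^{YZ}·6.5 = 1283 + 181.8, so R_Y^{YZ} = 225.4 kN and R_Z = 281.3 − 225.4 = 55.89 kN.
R_Y = 41.28 + 225.4 = 266.7 kN.

R_Y = 266.7 kN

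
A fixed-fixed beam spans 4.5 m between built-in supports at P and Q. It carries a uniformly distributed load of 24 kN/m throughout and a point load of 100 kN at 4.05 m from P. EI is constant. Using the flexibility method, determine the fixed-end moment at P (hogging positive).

M_P = 44.55 kN·m

Release both end moments; the primary structure is a simply-supported span PQ with redundants M_P and M_Q.
Simple-span end rotations at P and Q under the given loads:
  at P: UDL 24: wL³/(24EI) = 91.12/EI
  at Q: UDL 24: wL³/(24EI) = 91.12/EI
  at P: point load 100 at a = 4.05: Pab(L + b)/(6LEI) = 33.41/EI
  at Q: point load 100 at a = 4.05: Pab(L + a)/(6LEI) = 57.71/EI
  θ_P0 = 124.5/EI,  θ_Q0 = 148.8/EI
Flexibility coefficients: a unit moment at one end gives L/(3EI) there and L/(6EI) at the far end, so f₁₁ = f₂₂ = 1.5/EI and f₁₂ = f₂₁ = 0.75/EI.
Compatibility — zero rotation at each built-in end:
  1.5 M_P + 0.75 M_Q = 124.5
  0.75 M_P + 1.5 M_Q = 148.8
Solving the pair gives M_P = 44.55 kN·m and M_Q = 76.95 kN·m (hogging).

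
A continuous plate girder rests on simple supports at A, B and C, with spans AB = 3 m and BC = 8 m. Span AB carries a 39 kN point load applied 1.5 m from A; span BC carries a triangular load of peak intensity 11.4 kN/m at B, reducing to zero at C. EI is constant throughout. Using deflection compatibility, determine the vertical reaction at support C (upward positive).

Insert a hinge at B; M_B is the redundant, and each span becomes simply supported.
Discontinuity in slope at B on the released structure — sum the simple-span end rotations:
  span AB: point load 39 at a = 1.5: Pab(L + a)/(6LEI) = 21.94/EI
  span BC: triangular load, peak 11.4: w₀L³/(45EI) = 129.7/EI
  relative rotation θ_0 = (21.94 + 129.7)/EI = 151.6/EI
A unit hogging moment at B produces rotation L₁/(3EI) + L₂/(3EI) = 3.667/EI.
Compatibility: M_B·(L₁+L₂)/(3EI) = θ_0, giving M_B = 41.36 kN·m (hogging).
Span BC, ΣM about C: R_B^{BC}·8 = 243.2 + 41.36, so R_B^{BC} = 35.57 kN and R_C = 45.6 − 35.57 = 10.03 kN.

R_C = 10.03 kN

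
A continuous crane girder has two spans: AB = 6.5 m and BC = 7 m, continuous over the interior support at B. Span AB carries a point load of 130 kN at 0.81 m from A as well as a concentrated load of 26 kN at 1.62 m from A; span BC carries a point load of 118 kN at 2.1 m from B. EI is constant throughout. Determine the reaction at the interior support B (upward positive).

R_B = 138.2 kN

Insert a hinge at B; M_B is the redundant, and each span becomes simply supported.
Rotations at B on the released spans (each span's end-slope, ×1/EI):
  span AB: point load 130 at a = 0.81: Pab(L + a)/(6LEI) = 112.3/EI
  span AB: point load 26 at a = 1.62: Pab(L + a)/(6LEI) = 42.8/EI
  span BC: point load 118 at a = 2.1: Pab(L + b)/(6LEI) = 344/EI
  relative rotation θ_0 = (155.1 + 344)/EI = 499.1/EI
A unit hogging moment at B produces rotation L₁/(3EI) + L₂/(3EI) = 4.5/EI.
Compatibility: M_B·(L₁+L₂)/(3EI) = θ_0, giving M_B = 110.9 kN·m (hogging).
Span AB, ΣM about A with M_B applied at B: R_B^{AB}·6.5 = 147.4 + 110.9, so R_B^{AB} = 39.74 kN and R_A = 156 − 39.74 = 116.3 kN.
Span BC, ΣM about C: R_B^{BC}·7 = 578.2 + 110.9, so R_B^{BC} = 98.45 kN and R_C = 118 − 98.45 = 19.55 kN.
R_B = 39.74 + 98.45 = 138.2 kN.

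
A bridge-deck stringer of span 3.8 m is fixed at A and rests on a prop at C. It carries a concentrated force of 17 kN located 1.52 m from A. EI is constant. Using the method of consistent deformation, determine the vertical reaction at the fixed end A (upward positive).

R_A = 13.46 kN

Take the reaction at C as the redundant and release it; the primary structure is a cantilever fixed at A.
Downward deflection at the released point C due to the loads:
  point load 17 at a = 1.52: Pa²(3L − a)/(6EI) = 64.68/EI
Tip deflection under a unit load at C: L³/(3EI) = 18.29/EI.
The prop prevents deflection at C: R_C = δ_0/δ_{CC} = 64.68/18.29 = 3.536 kN.
Vertical equilibrium: R_A = ΣP − R_C = 17 − 3.536 = 13.46 kN.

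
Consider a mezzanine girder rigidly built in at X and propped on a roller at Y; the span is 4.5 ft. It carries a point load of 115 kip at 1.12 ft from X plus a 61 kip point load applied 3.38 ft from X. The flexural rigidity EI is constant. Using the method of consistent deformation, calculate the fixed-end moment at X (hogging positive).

Choose R_Y as the redundant. The primary structure is the cantilever fixed at X.
Downward deflection at the released point Y due to the loads:
  point load 115 at a = 1.12: Pa²(3L − a)/(6EI) = 297.6/EI
  point load 61 at a = 3.38: Pa²(3L − a)/(6EI) = 1175/EI
  δ_0 = 1473/EI
Flexibility coefficient — unit upward force at Y: δ_{YY} = L³/(3EI) = 30.38/EI.
Compatibility at Y: δ_0 − R_Y·δ_{YY} = 0, so R_Y = 1473/30.38 = 48.5 kip.
Moment equilibrium about X: M_X = Σ(load moments about X) − R_Y·L = 335 − 48.5×4.5 = 116.7 kip·ft.

M_X = 116.7 kip·ft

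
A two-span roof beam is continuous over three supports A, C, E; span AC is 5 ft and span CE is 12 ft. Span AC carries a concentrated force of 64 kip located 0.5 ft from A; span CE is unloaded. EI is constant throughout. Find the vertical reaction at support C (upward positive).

R_C = 7.72 kip

Take M_C as the redundant. Released structure: two simple spans AC and CE with a hinge at C.
End slopes at the hinge C, treating each span as simply supported:
  span AC: point load 64 at a = 0.5: Pab(L + a)/(6LEI) = 26.4/EI
  relative rotation θ_0 = (26.4 + 0)/EI = 26.4/EI
A unit hogging moment at C produces rotation L₁/(3EI) + L₂/(3EI) = 5.667/EI.
Compatibility: M_C·(L₁+L₂)/(3EI) = θ_0, giving M_C = 4.659 kip·ft (hogging).
Span AC, ΣM about A with M_C applied at C: R_C^{AC}·5 = 32 + 4.659, so R_C^{AC} = 7.332 kip and R_A = 64 − 7.332 = 56.67 kip.
Span CE, ΣM about E: R_C^{CE}·12 = 0 + 4.659, so R_C^{CE} = 0.3882 kip and R_E = 0 − 0.3882 = -0.3882 kip.
R_C = 7.332 + 0.3882 = 7.72 kip.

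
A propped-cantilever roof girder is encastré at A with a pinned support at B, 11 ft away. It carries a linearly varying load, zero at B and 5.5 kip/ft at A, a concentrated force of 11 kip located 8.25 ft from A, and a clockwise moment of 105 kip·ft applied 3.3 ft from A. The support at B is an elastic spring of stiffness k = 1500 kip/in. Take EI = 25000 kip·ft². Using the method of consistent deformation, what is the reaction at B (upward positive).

R_B = 20.25 kip

Choose R_B as the redundant. The primary structure is the cantilever fixed at A.
Primary-structure tip deflection at B by superposition:
  triangular load, peak 5.5 at the fixed end: w₀L⁴/(30EI) = 2684/EI
  point load 11 at a = 8.25: Pa²(3L − a)/(6EI) = 3088/EI
  clockwise couple 105 at a = 3.3: M₀a(2L − a)/(2EI) = 3240/EI
  δ_0 = 9012/EI
Flexibility coefficient — unit upward force at B: δ_{BB} = L³/(3EI) = 443.7/EI.
With EI = 25000 kip·ft²: δ_0 = 0.36049 ft and δ_{BB} = 0.017747 ft/kip.
Compatibility — the spring shortens by R_B/k under the reaction it provides: δ_0 − R_B·δ_{BB} = R_B/k. With 1/k = 1/(1500×12) ft/kip = 0.000056 ft/kip, R_B = δ_0 / (δ_{BB} + 1/k) = 0.36049 / (0.017747 + 0.000056) = 20.25 kip.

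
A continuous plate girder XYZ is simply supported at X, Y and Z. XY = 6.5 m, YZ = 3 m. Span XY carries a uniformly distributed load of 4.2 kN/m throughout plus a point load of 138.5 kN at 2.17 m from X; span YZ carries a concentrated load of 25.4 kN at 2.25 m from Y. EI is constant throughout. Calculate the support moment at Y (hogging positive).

M_Y = 109.4 kN·m

Take M_Y as the redundant. Released structure: two simple spans XY and YZ with a hinge at Y.
Discontinuity in slope at Y on the released structure — sum the simple-span end rotations:
  span XY: UDL 4.2: wL³/(24EI) = 48.06/EI
  span XY: point load 138.5 at a = 2.17: Pab(L + a)/(6LEI) = 289.3/EI
  span YZ: point load 25.4 at a = 2.25: Pab(L + b)/(6LEI) = 8.93/EI
  relative rotation θ_0 = (337.4 + 8.93)/EI = 346.3/EI
A unit hogging moment at Y produces rotation L₁/(3EI) + L₂/(3EI) = 3.167/EI.
Compatibility: M_Y·(L₁+L₂)/(3EI) = θ_0, giving M_Y = 109.4 kN·m (hogging).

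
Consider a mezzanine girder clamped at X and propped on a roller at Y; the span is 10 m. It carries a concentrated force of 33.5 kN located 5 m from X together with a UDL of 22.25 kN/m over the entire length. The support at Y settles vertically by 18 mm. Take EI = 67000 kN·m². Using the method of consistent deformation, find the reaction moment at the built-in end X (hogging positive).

Choose R_Y as the redundant. The primary structure is the cantilever fixed at X.
Deflection at Y on the released cantilever, summing each load's contribution:
  point load 33.5 at a = 5: Pa²(3L − a)/(6EI) = 3490/EI
  UDL 22.25: wL⁴/(8EI) = 27812/EI
  δ_0 = 31302/EI
Tip deflection under a unit load at Y: L³/(3EI) = 333.3/EI.
With EI = 67000 kN·m²: δ_0 = 0.4672 m and δ_{YY} = 0.004975 m/kN.
Compatibility — the beam at Y must follow the support down by 0.018 m: δ_0 − R_Y·δ_{YY} = 0.018, so R_Y = (0.4672 − 0.018)/0.004975 = 90.29 kN.
Moment equilibrium about X: M_X = Σ(load moments about X) − R_Y·L = 1280 − 90.29×10 = 377.1 kN·m.

M_X = 377.1 kN·m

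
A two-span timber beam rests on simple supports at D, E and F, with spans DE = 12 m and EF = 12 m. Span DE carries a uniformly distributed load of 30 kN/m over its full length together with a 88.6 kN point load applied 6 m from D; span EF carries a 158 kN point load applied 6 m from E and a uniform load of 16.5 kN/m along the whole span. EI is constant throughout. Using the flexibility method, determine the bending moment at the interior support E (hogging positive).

M_E = 695.9 kN·m

Insert a hinge at E; M_E is the redundant, and each span becomes simply supported.
Discontinuity in slope at E on the released structure — sum the simple-span end rotations:
  span DE: UDL 30: wL³/(24EI) = 2160/EI
  span DE: point load 88.6 at a = 6: Pab(L + a)/(6LEI) = 797.4/EI
  span EF: point load 158 at a = 6: Pab(L + b)/(6LEI) = 1422/EI
  span EF: UDL 16.5: wL³/(24EI) = 1188/EI
  relative rotation θ_0 = (2957 + 2610)/EI = 5567/EI
A unit hogging moment at E produces rotation L₁/(3EI) + L₂/(3EI) = 8/EI.
Compatibility: M_E·(L₁+L₂)/(3EI) = θ_0, giving M_E = 695.9 kN·m (hogging).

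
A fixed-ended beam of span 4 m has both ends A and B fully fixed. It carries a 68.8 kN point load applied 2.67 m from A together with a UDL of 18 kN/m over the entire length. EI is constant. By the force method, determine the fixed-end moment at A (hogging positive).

M_A = 44.31 kN·m

Take the two fixed-end moments M_A, M_B as redundants; the released structure is the simple span AB.
Simple-span end rotations at A and B under the given loads:
  at A: point load 68.8 at a = 2.67: Pab(L + b)/(6LEI) = 54.26/EI
  at B: point load 68.8 at a = 2.67: Pab(L + a)/(6LEI) = 67.9/EI
  at A: UDL 18: wL³/(24EI) = 48/EI
  at B: UDL 18: wL³/(24EI) = 48/EI
  θ_A0 = 102.3/EI,  θ_B0 = 115.9/EI
Flexibility coefficients: a unit moment at one end gives L/(3EI) there and L/(6EI) at the far end, so f₁₁ = f₂₂ = 1.333/EI and f₁₂ = f₂₁ = 0.6667/EI.
Compatibility — zero rotation at each built-in end:
  1.333 M_A + 0.6667 M_B = 102.3
  0.6667 M_A + 1.333 M_B = 115.9
Solving the pair gives M_A = 44.31 kN·m and M_B = 64.77 kN·m (hogging).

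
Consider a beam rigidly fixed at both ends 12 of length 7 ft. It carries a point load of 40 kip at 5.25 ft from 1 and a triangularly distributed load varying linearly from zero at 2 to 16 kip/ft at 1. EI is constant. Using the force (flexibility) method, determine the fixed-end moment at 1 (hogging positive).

Take the two fixed-end moments M_1, M_2 as redundants; the released structure is the simple span 12.
On the primary (simply-supported) span, the end slopes from the loading are:
  at 1: point load 40 at a = 5.25: Pab(L + b)/(6LEI) = 76.56/EI
  at 2: point load 40 at a = 5.25: Pab(L + a)/(6LEI) = 107.2/EI
  at 1: triangular load, peak 16: w₀L³/(45EI) = 122/EI
  at 2: triangular load, peak 16: 7w₀L³/(360EI) = 106.7/EI
  θ_10 = 198.5/EI,  θ_20 = 213.9/EI
Flexibility coefficients: a unit moment at one end gives L/(3EI) there and L/(6EI) at the far end, so f₁₁ = f₂₂ = 2.333/EI and f₁₂ = f₂₁ = 1.167/EI.
Compatibility — zero rotation at each built-in end:
  2.333 M_1 + 1.167 M_2 = 198.5
  1.167 M_1 + 2.333 M_2 = 213.9
Solving the pair gives M_1 = 52.33 kip·ft and M_2 = 65.51 kip·ft (hogging).

M_1 = 52.33 kip·ft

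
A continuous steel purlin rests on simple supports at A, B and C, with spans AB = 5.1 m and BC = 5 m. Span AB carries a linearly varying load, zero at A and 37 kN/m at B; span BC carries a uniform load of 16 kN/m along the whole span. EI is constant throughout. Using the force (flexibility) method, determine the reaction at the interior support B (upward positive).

Take M_B as the redundant. Released structure: two simple spans AB and BC with a hinge at B.
End slopes at the hinge B, treating each span as simply supported:
  span AB: triangular load, peak 37: w₀L³/(45EI) = 109.1/EI
  span BC: UDL 16: wL³/(24EI) = 83.33/EI
  relative rotation θ_0 = (109.1 + 83.33)/EI = 192.4/EI
A unit hogging moment at B produces rotation L₁/(3EI) + L₂/(3EI) = 3.367/EI.
Slope continuity at B: θ_0 = M_B·3.367/EI, so M_B = 192.4/3.367 = 57.15 kN·m (hogging).
Span AB, ΣM about A with M_B applied at B: R_B^{AB}·5.1 = 320.8 + 57.15, so R_B^{AB} = 74.11 kN and R_A = 94.35 − 74.11 = 20.24 kN.
Span BC, ΣM about C: R_B^{BC}·5 = 200 + 57.15, so R_B^{BC} = 51.43 kN and R_C = 80 − 51.43 = 28.57 kN.
R_B = 74.11 + 51.43 = 125.5 kN.

R_B = 125.5 kN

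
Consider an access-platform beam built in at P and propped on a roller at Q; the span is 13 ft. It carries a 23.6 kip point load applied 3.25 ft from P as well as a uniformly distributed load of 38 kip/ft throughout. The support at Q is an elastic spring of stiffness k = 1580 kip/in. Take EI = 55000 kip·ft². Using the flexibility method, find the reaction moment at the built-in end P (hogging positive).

Remove the prop at Q; the released (primary) structure is a cantilever built in at P.
Free-end deflection of the primary structure under the applied loading (downward +):
  point load 23.6 at a = 3.25: Pa²(3L − a)/(6EI) = 1485/EI
  UDL 38: wL⁴/(8EI) = 135665/EI
  δ_0 = 137150/EI
Flexibility coefficient — unit upward force at Q: δ_{QQ} = L³/(3EI) = 732.3/EI.
With EI = 55000 kip·ft²: δ_0 = 2.4936 ft and δ_{QQ} = 0.013315 ft/kip.
Compatibility — the spring shortens by R_Q/k under the reaction it provides: δ_0 − R_Q·δ_{QQ} = R_Q/k. With 1/k = 1/(1580×12) ft/kip = 0.000053 ft/kip, R_Q = δ_0 / (δ_{QQ} + 1/k) = 2.4936 / (0.013315 + 0.000053) = 186.5 kip.
Moment equilibrium about P: M_P = Σ(load moments about P) − R_Q·L = 3288 − 186.5×13 = 862.7 kip·ft.

M_P = 862.7 kip·ft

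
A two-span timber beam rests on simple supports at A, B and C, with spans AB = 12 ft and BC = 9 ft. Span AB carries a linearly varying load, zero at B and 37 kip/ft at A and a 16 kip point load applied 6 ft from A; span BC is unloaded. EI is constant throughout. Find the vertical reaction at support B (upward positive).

R_B = 120.5 kip

Take M_B as the redundant. Released structure: two simple spans AB and BC with a hinge at B.
End slopes at the hinge B, treating each span as simply supported:
  span AB: triangular load, peak 37: 7w₀L³/(360EI) = 1243/EI
  span AB: point load 16 at a = 6: Pab(L + a)/(6LEI) = 144/EI
  relative rotation θ_0 = (1387 + 0)/EI = 1387/EI
A unit hogging moment at B produces rotation L₁/(3EI) + L₂/(3EI) = 7/EI.
Slope continuity at B: θ_0 = M_B·7/EI, so M_B = 1387/7 = 198.2 kip·ft (hogging).
Span AB, ΣM about A with M_B applied at B: R_B^{AB}·12 = 984 + 198.2, so R_B^{AB} = 98.51 kip and R_A = 238 − 98.51 = 139.5 kip.
Span BC, ΣM about C: R_B^{BC}·9 = 0 + 198.2, so R_B^{BC} = 22.02 kip and R_C = 0 − 22.02 = -22.02 kip.
R_B = 98.51 + 22.02 = 120.5 kip.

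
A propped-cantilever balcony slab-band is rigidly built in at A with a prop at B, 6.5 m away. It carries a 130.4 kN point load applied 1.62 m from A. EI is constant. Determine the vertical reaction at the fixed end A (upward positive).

R_A = 119.3 kN

Choose R_B as the redundant. The primary structure is the cantilever fixed at A.
Downward deflection at the released point B due to the loads:
  point load 130.4 at a = 1.62: Pa²(3L − a)/(6EI) = 1020/EI
Flexibility coefficient — unit upward force at B: δ_{BB} = L³/(3EI) = 91.54/EI.
Compatibility at B: δ_0 − R_B·δ_{BB} = 0, so R_B = 1020/91.54 = 11.14 kN.
Vertical equilibrium: R_A = ΣP − R_B = 130.4 − 11.14 = 119.3 kN.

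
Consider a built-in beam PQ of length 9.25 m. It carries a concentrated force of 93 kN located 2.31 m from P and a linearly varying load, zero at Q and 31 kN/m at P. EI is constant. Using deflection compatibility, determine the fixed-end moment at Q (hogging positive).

Release both end moments; the primary structure is a simply-supported span PQ with redundants M_P and M_Q.
On the primary (simply-supported) span, the end slopes from the loading are:
  at P: point load 93 at a = 2.31: Pab(L + b)/(6LEI) = 434.9/EI
  at Q: point load 93 at a = 2.31: Pab(L + a)/(6LEI) = 310.5/EI
  at P: triangular load, peak 31: w₀L³/(45EI) = 545.2/EI
  at Q: triangular load, peak 31: 7w₀L³/(360EI) = 477.1/EI
  θ_P0 = 980.1/EI,  θ_Q0 = 787.6/EI
Flexibility coefficients: a unit moment at one end gives L/(3EI) there and L/(6EI) at the far end, so f₁₁ = f₂₂ = 3.083/EI and f₁₂ = f₂₁ = 1.542/EI.
Compatibility — zero rotation at each built-in end:
  3.083 M_P + 1.542 M_Q = 980.1
  1.542 M_P + 3.083 M_Q = 787.6
Solving the pair gives M_P = 253.6 kN·m and M_Q = 128.7 kN·m (hogging).

M_Q = 128.7 kN·m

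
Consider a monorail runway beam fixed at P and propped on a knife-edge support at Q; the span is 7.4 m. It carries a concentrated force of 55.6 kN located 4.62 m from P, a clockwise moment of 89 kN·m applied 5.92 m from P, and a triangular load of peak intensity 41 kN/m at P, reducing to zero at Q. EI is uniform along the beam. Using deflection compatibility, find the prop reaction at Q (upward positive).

Remove the prop at Q; the released (primary) structure is a cantilever built in at P.
Free-end deflection of the primary structure under the applied loading (downward +):
  point load 55.6 at a = 4.62: Pa²(3L − a)/(6EI) = 3477/EI
  clockwise couple 89 at a = 5.92: M₀a(2L − a)/(2EI) = 2339/EI
  triangular load, peak 41 at the fixed end: w₀L⁴/(30EI) = 4098/EI
  δ_0 = 9915/EI
Tip deflection under a unit load at Q: L³/(3EI) = 135.1/EI.
The prop prevents deflection at Q: R_Q = δ_0/δ_{QQ} = 9915/135.1 = 73.4 kN.

R_Q = 73.4 kN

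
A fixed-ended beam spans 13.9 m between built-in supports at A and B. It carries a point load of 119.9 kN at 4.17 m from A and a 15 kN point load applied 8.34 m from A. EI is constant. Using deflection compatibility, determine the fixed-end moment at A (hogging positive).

Release both end moments; the primary structure is a simply-supported span AB with redundants M_A and M_B.
End rotations of the released simple span under the applied load (×1/EI):
  at A: point load 119.9 at a = 4.17: Pab(L + b)/(6LEI) = 1378/EI
  at B: point load 119.9 at a = 4.17: Pab(L + a)/(6LEI) = 1054/EI
  at A: point load 15 at a = 8.34: Pab(L + b)/(6LEI) = 162.3/EI
  at B: point load 15 at a = 8.34: Pab(L + a)/(6LEI) = 185.5/EI
  θ_A0 = 1541/EI,  θ_B0 = 1240/EI
Flexibility coefficients: a unit moment at one end gives L/(3EI) there and L/(6EI) at the far end, so f₁₁ = f₂₂ = 4.633/EI and f₁₂ = f₂₁ = 2.317/EI.
Compatibility — zero rotation at each built-in end:
  4.633 M_A + 2.317 M_B = 1541
  2.317 M_A + 4.633 M_B = 1240
Solving the pair gives M_A = 265 kN·m and M_B = 135 kN·m (hogging).

M_A = 265 kN·m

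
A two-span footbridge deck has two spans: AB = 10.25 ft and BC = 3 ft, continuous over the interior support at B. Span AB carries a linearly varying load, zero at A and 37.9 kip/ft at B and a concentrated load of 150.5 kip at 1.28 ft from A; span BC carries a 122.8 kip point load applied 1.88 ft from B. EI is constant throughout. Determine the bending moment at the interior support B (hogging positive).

M_B = 292.1 kip·ft

Release continuity at B by inserting a hinge; the redundant is the internal moment M_B. The primary structure is two simply-supported spans AB and BC.
Rotations at B on the released spans (each span's end-slope, ×1/EI):
  span AB: triangular load, peak 37.9: w₀L³/(45EI) = 907/EI
  span AB: point load 150.5 at a = 1.28: Pab(L + a)/(6LEI) = 324/EI
  span BC: point load 122.8 at a = 1.88: Pab(L + b)/(6LEI) = 59.18/EI
  relative rotation θ_0 = (1231 + 59.18)/EI = 1290/EI
A unit hogging moment at B produces rotation L₁/(3EI) + L₂/(3EI) = 4.417/EI.
Slope continuity at B: θ_0 = M_B·4.417/EI, so M_B = 1290/4.417 = 292.1 kip·ft (hogging).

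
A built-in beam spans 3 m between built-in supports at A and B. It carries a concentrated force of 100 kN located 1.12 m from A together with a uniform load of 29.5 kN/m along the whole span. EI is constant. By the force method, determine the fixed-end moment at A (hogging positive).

M_A = 66.11 kN·m

Release both end moments; the primary structure is a simply-supported span AB with redundants M_A and M_B.
End rotations of the released simple span under the applied load (×1/EI):
  at A: point load 100 at a = 1.12: Pab(L + b)/(6LEI) = 57.09/EI
  at B: point load 100 at a = 1.12: Pab(L + a)/(6LEI) = 48.19/EI
  at A: UDL 29.5: wL³/(24EI) = 33.19/EI
  at B: UDL 29.5: wL³/(24EI) = 33.19/EI
  θ_A0 = 90.27/EI,  θ_B0 = 81.38/EI
Flexibility coefficients: a unit moment at one end gives L/(3EI) there and L/(6EI) at the far end, so f₁₁ = f₂₂ = 1/EI and f₁₂ = f₂₁ = 0.5/EI.
Compatibility — zero rotation at each built-in end:
  1 M_A + 0.5 M_B = 90.27
  0.5 M_A + 1 M_B = 81.38
Solving the pair gives M_A = 66.11 kN·m and M_B = 48.33 kN·m (hogging).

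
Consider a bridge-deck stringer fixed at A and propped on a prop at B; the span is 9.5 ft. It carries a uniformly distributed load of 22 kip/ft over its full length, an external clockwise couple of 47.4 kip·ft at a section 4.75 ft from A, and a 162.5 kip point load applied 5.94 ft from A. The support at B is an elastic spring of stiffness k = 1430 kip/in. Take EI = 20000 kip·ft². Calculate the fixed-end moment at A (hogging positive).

M_A = 497 kip·ft

Release the roller at B. Primary structure: cantilever fixed at A.
Primary-structure tip deflection at B by superposition:
  UDL 22: wL⁴/(8EI) = 22399/EI
  clockwise couple 47.4 at a = 4.75: M₀a(2L − a)/(2EI) = 1604/EI
  point load 162.5 at a = 5.94: Pa²(3L − a)/(6EI) = 21558/EI
  δ_0 = 45561/EI
Tip deflection under a unit load at B: L³/(3EI) = 285.8/EI.
With EI = 20000 kip·ft²: δ_0 = 2.2781 ft and δ_{BB} = 0.01429 ft/kip.
Compatibility — the spring shortens by R_B/k under the reaction it provides: δ_0 − R_B·δ_{BB} = R_B/k. With 1/k = 1/(1430×12) ft/kip = 0.000058 ft/kip, R_B = δ_0 / (δ_{BB} + 1/k) = 2.2781 / (0.01429 + 0.000058) = 158.8 kip.
Moment equilibrium about A: M_A = Σ(load moments about A) − R_B·L = 2005 − 158.8×9.5 = 497 kip·ft.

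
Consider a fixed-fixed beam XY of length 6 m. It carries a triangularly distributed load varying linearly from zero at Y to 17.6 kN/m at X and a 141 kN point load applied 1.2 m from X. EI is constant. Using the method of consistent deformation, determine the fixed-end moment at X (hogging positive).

Take the two fixed-end moments M_X, M_Y as redundants; the released structure is the simple span XY.
Simple-span end rotations at X and Y under the given loads:
  at X: triangular load, peak 17.6: w₀L³/(45EI) = 84.48/EI
  at Y: triangular load, peak 17.6: 7w₀L³/(360EI) = 73.92/EI
  at X: point load 141 at a = 1.2: Pab(L + b)/(6LEI) = 243.6/EI
  at Y: point load 141 at a = 1.2: Pab(L + a)/(6LEI) = 162.4/EI
  θ_X0 = 328.1/EI,  θ_Y0 = 236.4/EI
Flexibility coefficients: a unit moment at one end gives L/(3EI) there and L/(6EI) at the far end, so f₁₁ = f₂₂ = 2/EI and f₁₂ = f₂₁ = 1/EI.
Compatibility — zero rotation at each built-in end:
  2 M_X + 1 M_Y = 328.1
  1 M_X + 2 M_Y = 236.4
Solving the pair gives M_X = 140 kN·m and M_Y = 48.19 kN·m (hogging).

M_X = 140 kN·m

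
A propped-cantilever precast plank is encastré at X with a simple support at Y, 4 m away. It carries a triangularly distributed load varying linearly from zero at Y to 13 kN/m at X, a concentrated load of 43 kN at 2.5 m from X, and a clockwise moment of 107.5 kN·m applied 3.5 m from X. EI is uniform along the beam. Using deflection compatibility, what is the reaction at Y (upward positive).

R_Y = 64.83 kN

Choose R_Y as the redundant. The primary structure is the cantilever fixed at X.
Downward deflection at the released point Y due to the loads:
  triangular load, peak 13 at the fixed end: w₀L⁴/(30EI) = 110.9/EI
  point load 43 at a = 2.5: Pa²(3L − a)/(6EI) = 425.5/EI
  clockwise couple 107.5 at a = 3.5: M₀a(2L − a)/(2EI) = 846.6/EI
  δ_0 = 1383/EI
Tip deflection under a unit load at Y: L³/(3EI) = 21.33/EI.
Compatibility at Y: δ_0 − R_Y·δ_{YY} = 0, so R_Y = 1383/21.33 = 64.83 kN.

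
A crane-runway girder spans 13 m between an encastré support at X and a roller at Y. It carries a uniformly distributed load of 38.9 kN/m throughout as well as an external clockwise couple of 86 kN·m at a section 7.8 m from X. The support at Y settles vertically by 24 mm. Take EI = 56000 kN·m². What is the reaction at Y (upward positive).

Remove the prop at Y; the released (primary) structure is a cantilever built in at X.
Primary-structure tip deflection at Y by superposition:
  UDL 38.9: wL⁴/(8EI) = 138878/EI
  clockwise couple 86 at a = 7.8: M₀a(2L − a)/(2EI) = 6104/EI
  δ_0 = 144982/EI
Tip deflection under a unit load at Y: L³/(3EI) = 732.3/EI.
With EI = 56000 kN·m²: δ_0 = 2.589 m and δ_{YY} = 0.013077 m/kN.
Compatibility — the beam at Y must follow the support down by 0.024 m: δ_0 − R_Y·δ_{YY} = 0.024, so R_Y = (2.589 − 0.024)/0.013077 = 196.1 kN.

R_Y = 196.1 kN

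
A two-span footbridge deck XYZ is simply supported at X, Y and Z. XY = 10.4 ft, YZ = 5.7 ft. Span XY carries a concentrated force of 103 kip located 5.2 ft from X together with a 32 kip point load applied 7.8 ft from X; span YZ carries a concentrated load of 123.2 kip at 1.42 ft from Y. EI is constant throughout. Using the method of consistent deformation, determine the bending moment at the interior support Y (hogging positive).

M_Y = 205.7 kip·ft

Release continuity at Y by inserting a hinge; the redundant is the internal moment M_Y. The primary structure is two simply-supported spans XY and YZ.
Discontinuity in slope at Y on the released structure — sum the simple-span end rotations:
  span XY: point load 103 at a = 5.2: Pab(L + a)/(6LEI) = 696.3/EI
  span XY: point load 32 at a = 7.8: Pab(L + a)/(6LEI) = 189.3/EI
  span YZ: point load 123.2 at a = 1.42: Pab(L + b)/(6LEI) = 218.5/EI
  relative rotation θ_0 = (885.6 + 218.5)/EI = 1104/EI
A unit hogging moment at Y produces rotation L₁/(3EI) + L₂/(3EI) = 5.367/EI.
Compatibility: M_Y·(L₁+L₂)/(3EI) = θ_0, giving M_Y = 205.7 kip·ft (hogging).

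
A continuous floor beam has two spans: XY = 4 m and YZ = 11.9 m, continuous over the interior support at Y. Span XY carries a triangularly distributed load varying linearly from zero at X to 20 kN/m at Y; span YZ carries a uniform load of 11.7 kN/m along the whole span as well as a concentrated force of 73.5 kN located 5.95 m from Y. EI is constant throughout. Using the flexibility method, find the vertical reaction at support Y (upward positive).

Take M_Y as the redundant. Released structure: two simple spans XY and YZ with a hinge at Y.
Discontinuity in slope at Y on the released structure — sum the simple-span end rotations:
  span XY: triangular load, peak 20: w₀L³/(45EI) = 28.44/EI
  span YZ: UDL 11.7: wL³/(24EI) = 821.5/EI
  span YZ: point load 73.5 at a = 5.95: Pab(L + b)/(6LEI) = 650.5/EI
  relative rotation θ_0 = (28.44 + 1472)/EI = 1500/EI
A unit hogging moment at Y produces rotation L₁/(3EI) + L₂/(3EI) = 5.3/EI.
Slope continuity at Y: θ_0 = M_Y·5.3/EI, so M_Y = 1500/5.3 = 283.1 kN·m (hogging).
Span XY, ΣM about X with M_Y applied at Y: R_Y^{XY}·4 = 106.7 + 283.1, so R_Y^{XY} = 97.44 kN and R_X = 40 − 97.44 = -57.44 kN.
Span YZ, ΣM about Z: R_Y^{YZ}·11.9 = 1266 + 283.1, so R_Y^{YZ} = 130.2 kN and R_Z = 212.7 − 130.2 = 82.57 kN.
R_Y = 97.44 + 130.2 = 227.6 kN.

R_Y = 227.6 kN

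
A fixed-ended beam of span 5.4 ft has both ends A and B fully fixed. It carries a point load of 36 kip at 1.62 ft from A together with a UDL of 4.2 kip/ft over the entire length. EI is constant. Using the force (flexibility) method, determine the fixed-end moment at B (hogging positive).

Take the two fixed-end moments M_A, M_B as redundants; the released structure is the simple span AB.
Simple-span end rotations at A and B under the given loads:
  at A: point load 36 at a = 1.62: Pab(L + b)/(6LEI) = 62.46/EI
  at B: point load 36 at a = 1.62: Pab(L + a)/(6LEI) = 47.76/EI
  at A: UDL 4.2: wL³/(24EI) = 27.56/EI
  at B: UDL 4.2: wL³/(24EI) = 27.56/EI
  θ_A0 = 90.02/EI,  θ_B0 = 75.32/EI
Flexibility coefficients: a unit moment at one end gives L/(3EI) there and L/(6EI) at the far end, so f₁₁ = f₂₂ = 1.8/EI and f₁₂ = f₂₁ = 0.9/EI.
Compatibility — zero rotation at each built-in end:
  1.8 M_A + 0.9 M_B = 90.02
  0.9 M_A + 1.8 M_B = 75.32
Solving the pair gives M_A = 38.78 kip·ft and M_B = 22.45 kip·ft (hogging).

M_B = 22.45 kip·ft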